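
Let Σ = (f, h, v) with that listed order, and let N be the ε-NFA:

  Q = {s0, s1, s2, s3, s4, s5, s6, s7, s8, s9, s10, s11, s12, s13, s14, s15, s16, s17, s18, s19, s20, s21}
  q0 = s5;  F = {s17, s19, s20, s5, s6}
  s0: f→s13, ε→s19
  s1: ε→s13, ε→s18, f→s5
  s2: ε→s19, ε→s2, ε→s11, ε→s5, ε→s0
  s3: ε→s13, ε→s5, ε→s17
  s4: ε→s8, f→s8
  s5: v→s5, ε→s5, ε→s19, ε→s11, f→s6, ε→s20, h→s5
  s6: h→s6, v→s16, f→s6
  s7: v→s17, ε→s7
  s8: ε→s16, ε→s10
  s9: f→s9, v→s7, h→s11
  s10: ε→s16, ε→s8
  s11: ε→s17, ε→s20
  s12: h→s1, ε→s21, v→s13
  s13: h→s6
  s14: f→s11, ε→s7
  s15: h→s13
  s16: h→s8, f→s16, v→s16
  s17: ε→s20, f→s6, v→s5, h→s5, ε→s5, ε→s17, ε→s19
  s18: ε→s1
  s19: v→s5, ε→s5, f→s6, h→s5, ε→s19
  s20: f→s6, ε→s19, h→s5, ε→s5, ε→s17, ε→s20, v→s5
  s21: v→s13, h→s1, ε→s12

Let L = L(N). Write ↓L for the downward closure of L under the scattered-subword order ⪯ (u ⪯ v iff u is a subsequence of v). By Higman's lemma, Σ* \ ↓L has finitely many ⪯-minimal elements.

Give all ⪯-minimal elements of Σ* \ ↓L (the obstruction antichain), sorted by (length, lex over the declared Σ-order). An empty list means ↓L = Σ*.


|Q|=22, |F|=5, |δ|=69 (37 ε).
min D↑ (3 st, q0=0, F={2}): 0:f→1,h→0,v→0 1:f→1,h→1,v→2 2:f→2,h→2,v→2 [Hopcroft].
'fv': run [9, 4, 3] end={s10,s16,s8} ∉↓L; 2/2 del acc.
1 words, ⪯-incomp.

min(Σ*\↓L) = [fv].


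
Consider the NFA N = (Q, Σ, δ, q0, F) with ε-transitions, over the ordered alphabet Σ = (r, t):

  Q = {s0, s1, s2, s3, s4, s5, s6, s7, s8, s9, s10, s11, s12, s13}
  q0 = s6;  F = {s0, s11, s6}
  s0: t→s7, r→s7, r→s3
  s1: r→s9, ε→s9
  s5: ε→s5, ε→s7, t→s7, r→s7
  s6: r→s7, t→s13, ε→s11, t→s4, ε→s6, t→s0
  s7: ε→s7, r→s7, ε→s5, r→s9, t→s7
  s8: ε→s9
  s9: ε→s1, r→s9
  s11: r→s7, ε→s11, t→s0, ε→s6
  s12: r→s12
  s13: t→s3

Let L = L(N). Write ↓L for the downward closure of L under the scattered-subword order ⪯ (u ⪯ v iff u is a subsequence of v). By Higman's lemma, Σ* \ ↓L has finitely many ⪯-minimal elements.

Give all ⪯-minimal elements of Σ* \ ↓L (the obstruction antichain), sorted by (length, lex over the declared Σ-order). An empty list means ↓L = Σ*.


A = [r, tt].

|Q|=14, |F|=3, |δ|=29 (11 ε).
min D↑ (3 st, q0=0, F={1}): 0:r→1,t→2 1:r→1,t→1 2:r→1,t→1 [Hopcroft].
'r': N↓-sim [10, 5] end={s1,s3,s5,s7,s9} ∉↓L; 1/1 del acc.
'tt': run [10, 8, 5] end={s1,s3,s5,s7,s9} rej; 2/2 del acc.
2 minimals (antichain).


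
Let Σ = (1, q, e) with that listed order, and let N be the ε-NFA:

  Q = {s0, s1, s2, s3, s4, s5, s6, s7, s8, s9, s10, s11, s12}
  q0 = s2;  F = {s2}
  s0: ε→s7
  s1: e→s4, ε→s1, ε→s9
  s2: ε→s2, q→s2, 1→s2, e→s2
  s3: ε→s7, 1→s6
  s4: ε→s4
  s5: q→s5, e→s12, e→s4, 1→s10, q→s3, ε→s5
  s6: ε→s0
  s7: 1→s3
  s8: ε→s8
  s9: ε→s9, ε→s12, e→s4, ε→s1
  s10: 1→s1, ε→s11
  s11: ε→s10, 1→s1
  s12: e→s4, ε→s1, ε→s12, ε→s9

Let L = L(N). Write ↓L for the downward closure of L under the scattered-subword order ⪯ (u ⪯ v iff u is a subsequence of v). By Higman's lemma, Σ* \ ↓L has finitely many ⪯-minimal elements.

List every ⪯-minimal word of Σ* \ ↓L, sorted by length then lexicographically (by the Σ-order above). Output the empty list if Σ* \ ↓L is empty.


|Q|=13, |F|=1, |δ|=32 (17 ε).
min D↑ (1 st, q0=0, F={}): 0:1→0,q→0,e→0.
L(D↑) = ∅; no obstructions.

A = [].


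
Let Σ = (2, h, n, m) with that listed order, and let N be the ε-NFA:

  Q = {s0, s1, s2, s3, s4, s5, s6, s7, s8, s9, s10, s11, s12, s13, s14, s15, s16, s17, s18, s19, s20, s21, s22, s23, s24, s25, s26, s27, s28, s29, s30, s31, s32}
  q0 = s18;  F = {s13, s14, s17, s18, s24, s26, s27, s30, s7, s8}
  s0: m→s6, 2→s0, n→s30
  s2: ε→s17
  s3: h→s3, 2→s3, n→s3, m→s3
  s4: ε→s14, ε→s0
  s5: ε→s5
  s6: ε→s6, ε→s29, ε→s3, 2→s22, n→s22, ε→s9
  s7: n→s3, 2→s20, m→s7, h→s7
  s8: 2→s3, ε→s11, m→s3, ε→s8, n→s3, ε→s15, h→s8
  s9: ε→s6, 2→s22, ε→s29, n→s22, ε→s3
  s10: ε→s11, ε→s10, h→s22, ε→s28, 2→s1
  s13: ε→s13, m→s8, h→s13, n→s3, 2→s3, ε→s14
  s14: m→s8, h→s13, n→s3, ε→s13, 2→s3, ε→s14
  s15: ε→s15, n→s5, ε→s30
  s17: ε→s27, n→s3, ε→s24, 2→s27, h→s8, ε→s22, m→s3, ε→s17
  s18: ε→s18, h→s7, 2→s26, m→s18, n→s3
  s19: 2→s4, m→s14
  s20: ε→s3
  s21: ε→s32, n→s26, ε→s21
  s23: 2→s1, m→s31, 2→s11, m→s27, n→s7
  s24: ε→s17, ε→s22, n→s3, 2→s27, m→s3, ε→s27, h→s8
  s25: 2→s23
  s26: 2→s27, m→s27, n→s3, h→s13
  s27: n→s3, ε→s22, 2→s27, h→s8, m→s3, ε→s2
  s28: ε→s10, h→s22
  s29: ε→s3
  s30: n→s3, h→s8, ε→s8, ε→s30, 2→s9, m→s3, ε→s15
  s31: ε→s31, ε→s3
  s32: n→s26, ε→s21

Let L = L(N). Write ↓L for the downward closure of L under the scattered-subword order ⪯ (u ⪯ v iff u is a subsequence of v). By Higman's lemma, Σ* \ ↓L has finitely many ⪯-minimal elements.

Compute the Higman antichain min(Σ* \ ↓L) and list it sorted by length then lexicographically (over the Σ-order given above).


A = [n, h2, 22m, 2mm].

|Q|=33, |F|=10, |δ|=109 (44 ε).
min D↑ (7 st, q0=0, F={3}): 0:2→1,h→2,n→3,m→0 1:2→4,h→5,n→3,m→4 2:2→3,h→2,n→3,m→2 3:2→3,h→3,n→3,m→3 4:2→4,h→6,n→3,m→3 5:2→3,h→5,n→3,m→6 6:2→3,h→6,n→3,m→3.
'n': run [20, 3] end={s22,s3,s5} rej; 1/1 del acc.
'h2': N↓-sim [20, 14, 6] end={s20,s22,s29,s3,s6,s9} ∉↓L; 2/2 del acc.
'22m': run [20, 18, 14, 1] end={s3} rej; 3/3 del acc.
'2mm': run [20, 18, 14, 1] end={s3} rej; 3/3 single-dels accept.
4 obstructions.


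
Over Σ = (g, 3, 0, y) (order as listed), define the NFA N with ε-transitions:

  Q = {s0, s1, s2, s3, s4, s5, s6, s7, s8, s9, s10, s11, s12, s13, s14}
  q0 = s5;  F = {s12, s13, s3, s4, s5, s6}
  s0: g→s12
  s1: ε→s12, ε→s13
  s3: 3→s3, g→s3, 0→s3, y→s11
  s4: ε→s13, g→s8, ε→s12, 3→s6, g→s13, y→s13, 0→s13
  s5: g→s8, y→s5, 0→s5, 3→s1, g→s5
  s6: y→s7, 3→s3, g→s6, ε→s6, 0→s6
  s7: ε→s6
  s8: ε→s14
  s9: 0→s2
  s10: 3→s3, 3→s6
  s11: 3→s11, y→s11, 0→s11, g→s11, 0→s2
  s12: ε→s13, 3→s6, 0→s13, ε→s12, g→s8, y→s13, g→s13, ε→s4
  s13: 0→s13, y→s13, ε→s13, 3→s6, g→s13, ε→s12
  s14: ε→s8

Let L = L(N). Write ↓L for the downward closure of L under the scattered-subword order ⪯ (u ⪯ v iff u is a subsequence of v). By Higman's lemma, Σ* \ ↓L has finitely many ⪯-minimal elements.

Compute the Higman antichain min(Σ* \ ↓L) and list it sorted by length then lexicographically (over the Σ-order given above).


A = [333y].

|Q|=15, |F|=6, |δ|=49 (13 ε).
min D↑ (5 st, q0=0, F={4}): 0:g→0,3→1,0→0,y→0 1:g→1,3→2,0→1,y→1 2:g→2,3→3,0→2,y→2 3:g→3,3→3,0→3,y→4 4:g→4,3→4,0→4,y→4.
'333y': N↓-sim [12, 11, 5, 3, 2] end={s11,s2} rej; 4/4 single-dels accept.
1 minimals (antichain).


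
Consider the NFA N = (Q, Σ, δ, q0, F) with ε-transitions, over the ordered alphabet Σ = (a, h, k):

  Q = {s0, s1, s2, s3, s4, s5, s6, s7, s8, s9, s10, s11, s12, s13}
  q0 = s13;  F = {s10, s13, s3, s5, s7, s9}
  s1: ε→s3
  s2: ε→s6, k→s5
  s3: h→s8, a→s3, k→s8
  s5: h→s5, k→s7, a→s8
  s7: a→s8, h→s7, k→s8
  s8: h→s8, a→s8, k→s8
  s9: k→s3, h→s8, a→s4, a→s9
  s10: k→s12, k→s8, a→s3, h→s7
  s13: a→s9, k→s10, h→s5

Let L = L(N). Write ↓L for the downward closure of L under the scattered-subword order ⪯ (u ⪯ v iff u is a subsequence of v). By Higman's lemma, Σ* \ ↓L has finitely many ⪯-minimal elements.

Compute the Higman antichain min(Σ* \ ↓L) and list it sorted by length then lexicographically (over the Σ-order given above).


Antichain: [ah, ha, kk].

|Q|=14, |F|=6, |δ|=26 (2 ε).
min D↑ (7 st, q0=0, F={4}): 0:a→1,h→2,k→3 1:a→1,h→4,k→5 2:a→4,h→2,k→6 3:a→5,h→6,k→4 4:a→4,h→4,k→4 5:a→5,h→4,k→4 6:a→4,h→6,k→4 [Hopcroft].
'ah': |S_i|=[9, 4, 1] end={s8} rej; 2/2 deletions ∈↓L.
'ha': |S_i|=[9, 3, 1] end={s8} ∉↓L; 2/2 single-dels accept.
'kk': run [9, 5, 2] end={s12,s8} rej; 2/2 deletions ∈↓L.
3 obstructions.


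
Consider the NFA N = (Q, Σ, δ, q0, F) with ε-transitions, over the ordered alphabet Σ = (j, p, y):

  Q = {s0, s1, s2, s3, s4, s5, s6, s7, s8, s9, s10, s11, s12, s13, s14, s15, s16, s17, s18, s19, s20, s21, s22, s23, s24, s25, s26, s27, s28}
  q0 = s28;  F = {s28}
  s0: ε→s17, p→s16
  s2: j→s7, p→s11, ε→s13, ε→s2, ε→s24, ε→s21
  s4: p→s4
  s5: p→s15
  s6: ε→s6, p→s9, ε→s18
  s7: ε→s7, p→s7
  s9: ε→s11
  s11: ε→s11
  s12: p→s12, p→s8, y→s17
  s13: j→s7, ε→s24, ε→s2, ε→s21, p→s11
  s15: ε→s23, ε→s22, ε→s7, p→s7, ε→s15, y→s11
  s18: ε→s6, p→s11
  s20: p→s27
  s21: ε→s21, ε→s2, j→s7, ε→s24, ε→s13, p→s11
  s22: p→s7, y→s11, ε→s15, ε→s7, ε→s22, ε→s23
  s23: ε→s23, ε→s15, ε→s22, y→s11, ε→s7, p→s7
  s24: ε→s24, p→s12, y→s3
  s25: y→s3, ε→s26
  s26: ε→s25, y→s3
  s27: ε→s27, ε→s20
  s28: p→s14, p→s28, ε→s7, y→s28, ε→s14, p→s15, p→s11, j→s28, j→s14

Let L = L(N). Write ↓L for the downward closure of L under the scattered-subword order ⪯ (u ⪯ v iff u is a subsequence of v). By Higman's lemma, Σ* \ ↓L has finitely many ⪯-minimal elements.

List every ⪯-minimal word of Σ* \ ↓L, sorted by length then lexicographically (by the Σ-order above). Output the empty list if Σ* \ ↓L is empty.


|Q|=29, |F|=1, |δ|=70 (37 ε).
min D↑ (1 st, q0=0, F={}): 0:j→0,p→0,y→0 (ε-aug+det+¬).
L(D↑) = ∅ ⇒ ↓L = Σ*.

A = [].


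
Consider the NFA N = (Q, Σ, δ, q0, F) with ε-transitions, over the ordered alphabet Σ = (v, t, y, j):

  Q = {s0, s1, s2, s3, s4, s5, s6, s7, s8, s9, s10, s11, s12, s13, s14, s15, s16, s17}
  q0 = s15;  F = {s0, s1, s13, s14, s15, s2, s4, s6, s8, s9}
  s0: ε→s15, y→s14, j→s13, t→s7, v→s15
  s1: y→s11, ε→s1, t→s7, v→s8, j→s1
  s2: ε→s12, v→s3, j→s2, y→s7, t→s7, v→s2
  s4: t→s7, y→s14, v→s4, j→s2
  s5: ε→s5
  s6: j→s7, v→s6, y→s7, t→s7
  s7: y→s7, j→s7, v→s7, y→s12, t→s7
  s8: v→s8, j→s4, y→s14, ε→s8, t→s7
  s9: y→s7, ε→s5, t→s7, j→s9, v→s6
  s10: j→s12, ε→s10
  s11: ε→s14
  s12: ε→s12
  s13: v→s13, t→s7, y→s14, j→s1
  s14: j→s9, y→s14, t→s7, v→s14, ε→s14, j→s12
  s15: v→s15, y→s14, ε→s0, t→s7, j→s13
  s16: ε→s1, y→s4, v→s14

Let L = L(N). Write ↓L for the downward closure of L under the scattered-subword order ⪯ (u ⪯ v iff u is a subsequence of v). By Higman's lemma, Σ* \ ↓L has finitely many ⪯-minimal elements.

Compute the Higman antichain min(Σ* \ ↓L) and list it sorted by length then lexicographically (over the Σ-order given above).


A = [t, yjy, yjvj, jjvjjy].

|Q|=18, |F|=10, |δ|=62 (12 ε).
min D↑ (10 st, q0=0, F={1}): 0:v→0,t→1,y→2,j→3 1:v→1,t→1,y→1,j→1 2:v→2,t→1,y→2,j→4 3:v→3,t→1,y→2,j→5 4:v→6,t→1,y→1,j→4 5:v→7,t→1,y→2,j→5 6:v→6,t→1,y→1,j→1 7:v→7,t→1,y→2,j→8 8:v→8,t→1,y→2,j→9 9:v→9,t→1,y→1,j→9 (ε-aug+det+¬).
't': run [15, 2] end={s12,s7} ∉↓L; 1/1 del acc.
'yjy': run [15, 7, 5, 2] end={s12,s7} ∉↓L; 3/3 deletions ∈↓L.
'yjvj': |S_i|=[15, 7, 5, 3, 2] end={s12,s7} — reject; 4/4 del acc.
'jjvjjy': |S_i|=[15, 13, 12, 10, 9, 7, 2] end={s12,s7} — reject; 6/6 del acc.
4 words, ⪯-incomp.


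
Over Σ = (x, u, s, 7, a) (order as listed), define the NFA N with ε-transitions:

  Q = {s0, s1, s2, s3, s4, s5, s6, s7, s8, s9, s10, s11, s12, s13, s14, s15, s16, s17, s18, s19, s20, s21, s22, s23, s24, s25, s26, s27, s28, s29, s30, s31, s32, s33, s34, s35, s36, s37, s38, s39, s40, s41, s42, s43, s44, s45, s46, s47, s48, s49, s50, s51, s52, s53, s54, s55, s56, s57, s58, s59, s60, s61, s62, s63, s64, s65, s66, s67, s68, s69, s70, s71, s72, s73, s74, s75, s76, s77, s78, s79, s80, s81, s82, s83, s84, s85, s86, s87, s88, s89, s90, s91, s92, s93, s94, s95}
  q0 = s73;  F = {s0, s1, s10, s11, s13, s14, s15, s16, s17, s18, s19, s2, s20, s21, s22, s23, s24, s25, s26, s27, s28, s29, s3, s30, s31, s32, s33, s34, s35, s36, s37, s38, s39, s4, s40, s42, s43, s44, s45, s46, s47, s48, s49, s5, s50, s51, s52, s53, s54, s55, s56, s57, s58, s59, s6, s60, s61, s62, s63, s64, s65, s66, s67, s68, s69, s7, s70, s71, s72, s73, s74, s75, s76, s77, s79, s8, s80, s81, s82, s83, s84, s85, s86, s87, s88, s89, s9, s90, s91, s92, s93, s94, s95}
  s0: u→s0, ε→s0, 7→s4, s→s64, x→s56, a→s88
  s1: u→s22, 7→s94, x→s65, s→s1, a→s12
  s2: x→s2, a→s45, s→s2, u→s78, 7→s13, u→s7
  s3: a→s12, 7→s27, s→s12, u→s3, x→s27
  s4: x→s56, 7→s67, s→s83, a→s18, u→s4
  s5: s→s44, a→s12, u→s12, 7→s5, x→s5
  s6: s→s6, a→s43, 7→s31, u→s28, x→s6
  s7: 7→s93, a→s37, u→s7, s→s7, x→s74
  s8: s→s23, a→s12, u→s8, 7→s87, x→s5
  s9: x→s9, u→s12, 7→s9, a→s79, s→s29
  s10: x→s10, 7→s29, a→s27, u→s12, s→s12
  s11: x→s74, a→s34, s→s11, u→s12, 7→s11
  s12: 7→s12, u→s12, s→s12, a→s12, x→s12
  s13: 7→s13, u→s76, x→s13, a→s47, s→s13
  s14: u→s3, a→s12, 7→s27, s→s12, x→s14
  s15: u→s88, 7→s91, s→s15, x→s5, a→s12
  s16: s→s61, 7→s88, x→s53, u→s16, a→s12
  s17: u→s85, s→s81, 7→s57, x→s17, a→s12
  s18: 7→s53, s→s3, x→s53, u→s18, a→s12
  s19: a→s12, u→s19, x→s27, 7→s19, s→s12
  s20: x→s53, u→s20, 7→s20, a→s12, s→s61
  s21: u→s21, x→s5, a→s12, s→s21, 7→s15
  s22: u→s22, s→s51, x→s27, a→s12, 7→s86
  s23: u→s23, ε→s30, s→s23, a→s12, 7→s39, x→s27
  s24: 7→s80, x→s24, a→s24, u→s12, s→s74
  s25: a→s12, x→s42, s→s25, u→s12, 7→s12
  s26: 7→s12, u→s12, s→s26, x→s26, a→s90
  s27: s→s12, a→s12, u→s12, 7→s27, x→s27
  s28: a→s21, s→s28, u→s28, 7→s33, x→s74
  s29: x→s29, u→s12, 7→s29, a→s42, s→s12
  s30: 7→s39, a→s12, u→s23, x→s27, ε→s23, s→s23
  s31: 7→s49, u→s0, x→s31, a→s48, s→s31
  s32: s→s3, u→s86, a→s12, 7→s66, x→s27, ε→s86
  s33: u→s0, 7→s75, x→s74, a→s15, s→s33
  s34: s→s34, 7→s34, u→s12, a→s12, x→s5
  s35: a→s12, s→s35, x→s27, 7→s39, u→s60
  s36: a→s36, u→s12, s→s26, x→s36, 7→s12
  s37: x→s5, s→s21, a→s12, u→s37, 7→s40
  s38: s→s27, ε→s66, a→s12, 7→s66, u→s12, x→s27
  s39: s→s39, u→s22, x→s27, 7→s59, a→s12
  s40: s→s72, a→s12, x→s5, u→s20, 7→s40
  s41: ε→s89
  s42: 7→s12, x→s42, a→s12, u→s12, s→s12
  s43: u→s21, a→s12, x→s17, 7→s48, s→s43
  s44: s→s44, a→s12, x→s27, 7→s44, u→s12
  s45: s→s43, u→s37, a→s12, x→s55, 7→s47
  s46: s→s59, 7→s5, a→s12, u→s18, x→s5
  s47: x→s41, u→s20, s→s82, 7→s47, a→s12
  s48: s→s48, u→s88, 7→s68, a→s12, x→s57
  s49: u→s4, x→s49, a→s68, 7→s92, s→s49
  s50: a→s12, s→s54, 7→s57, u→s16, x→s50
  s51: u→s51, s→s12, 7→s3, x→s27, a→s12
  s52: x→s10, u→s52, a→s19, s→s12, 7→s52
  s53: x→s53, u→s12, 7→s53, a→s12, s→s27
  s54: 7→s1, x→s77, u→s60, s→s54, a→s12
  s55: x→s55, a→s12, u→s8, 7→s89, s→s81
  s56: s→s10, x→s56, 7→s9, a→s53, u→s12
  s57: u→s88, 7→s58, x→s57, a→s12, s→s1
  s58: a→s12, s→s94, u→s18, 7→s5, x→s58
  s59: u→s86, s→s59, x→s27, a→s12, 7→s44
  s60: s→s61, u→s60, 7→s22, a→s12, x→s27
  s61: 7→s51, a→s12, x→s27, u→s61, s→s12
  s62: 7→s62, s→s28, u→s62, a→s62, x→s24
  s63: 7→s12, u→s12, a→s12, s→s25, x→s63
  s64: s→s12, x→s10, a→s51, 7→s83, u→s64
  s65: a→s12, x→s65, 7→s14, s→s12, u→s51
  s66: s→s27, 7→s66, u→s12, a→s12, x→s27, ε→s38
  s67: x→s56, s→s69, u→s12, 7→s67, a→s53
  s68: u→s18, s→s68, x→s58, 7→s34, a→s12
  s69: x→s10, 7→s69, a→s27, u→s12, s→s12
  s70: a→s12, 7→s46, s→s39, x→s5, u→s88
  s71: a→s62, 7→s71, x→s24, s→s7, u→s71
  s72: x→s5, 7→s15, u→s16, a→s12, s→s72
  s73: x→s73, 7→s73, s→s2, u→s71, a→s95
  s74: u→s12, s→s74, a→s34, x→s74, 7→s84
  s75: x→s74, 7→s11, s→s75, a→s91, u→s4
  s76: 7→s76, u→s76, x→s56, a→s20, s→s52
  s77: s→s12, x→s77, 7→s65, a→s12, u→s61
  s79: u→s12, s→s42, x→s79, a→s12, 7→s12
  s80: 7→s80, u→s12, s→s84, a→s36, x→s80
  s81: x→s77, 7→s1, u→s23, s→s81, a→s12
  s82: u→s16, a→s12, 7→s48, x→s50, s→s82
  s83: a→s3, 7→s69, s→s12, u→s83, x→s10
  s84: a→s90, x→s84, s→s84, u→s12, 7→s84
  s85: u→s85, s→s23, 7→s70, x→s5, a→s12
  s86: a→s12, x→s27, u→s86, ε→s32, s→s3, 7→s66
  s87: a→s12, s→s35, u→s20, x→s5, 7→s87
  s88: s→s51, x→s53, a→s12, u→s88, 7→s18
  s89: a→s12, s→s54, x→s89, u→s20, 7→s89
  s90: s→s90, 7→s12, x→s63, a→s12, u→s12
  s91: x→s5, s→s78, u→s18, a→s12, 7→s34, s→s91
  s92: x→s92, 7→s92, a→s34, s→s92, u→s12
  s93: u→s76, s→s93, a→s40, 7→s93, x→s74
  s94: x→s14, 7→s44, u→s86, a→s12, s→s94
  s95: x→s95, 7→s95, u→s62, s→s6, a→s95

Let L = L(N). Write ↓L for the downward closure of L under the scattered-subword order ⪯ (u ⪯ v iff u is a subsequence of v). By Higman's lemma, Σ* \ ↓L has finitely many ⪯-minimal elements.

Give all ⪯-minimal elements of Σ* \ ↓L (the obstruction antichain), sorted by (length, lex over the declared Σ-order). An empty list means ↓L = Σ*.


|Q|=96, |F|=93, |δ|=480 (8 ε).
min D↑ (91 st, q0=0, F={10}): 0:x→0,u→1,s→2,7→0,a→3 1:x→4,u→1,s→5,7→1,a→6 2:x→2,u→5,s→2,7→7,a→8 3:x→3,u→6,s→9,7→3,a→3 4:x→4,u→10,s→11,7→12,a→4 5:x→11,u→5,s→5,7→13,a→14 6:x→4,u→6,s→15,7→6,a→6 7:x→7,u→16,s→7,7→7,a→17 8:x→18,u→14,s→19,7→17,a→10 9:x→9,u→15,s→9,7→20,a→19 10:x→10,u→10,s→10,7→10,a→10 11:x→11,u→10,s→11,7→21,a→22 12:x→12,u→10,s→21,7→12,a→23 13:x→11,u→16,s→13,7→13,a→24 14:x→25,u→14,s→26,7→24,a→10 15:x→11,u→15,s→15,7→27,a→26 16:x→28,u→16,s→29,7→16,a→30 17:x→31,u→30,s→32,7→17,a→10 18:x→18,u→33,s→34,7→31,a→10 19:x→35,u→26,s→19,7→36,a→10 20:x→20,u→37,s→20,7→38,a→36 21:x→21,u→10,s→21,7→21,a→39 22:x→25,u→10,s→22,7→22,a→10 23:x→23,u→10,s→40,7→10,a→23 24:x→25,u→30,s→41,7→24,a→10 25:x→25,u→10,s→42,7→25,a→10 26:x→25,u→26,s→26,7→43,a→10 27:x→11,u→37,s→27,7→44,a→43 28:x→28,u→10,s→45,7→46,a→47 29:x→45,u→29,s→10,7→29,a→48 30:x→47,u→30,s→49,7→30,a→10 31:x→31,u→30,s→50,7→31,a→10 32:x→51,u→52,s→32,7→36,a→10 33:x→25,u→33,s→53,7→54,a→10 34:x→55,u→53,s→34,7→56,a→10 35:x→35,u→57,s→34,7→58,a→10 36:x→58,u→59,s→36,7→60,a→10 37:x→28,u→37,s→61,7→62,a→59 38:x→38,u→62,s→38,7→63,a→60 39:x→64,u→10,s→39,7→10,a→10 40:x→40,u→10,s→40,7→10,a→39 41:x→25,u→52,s→41,7→43,a→10 42:x→65,u→10,s→42,7→42,a→10 43:x→25,u→59,s→43,7→66,a→10 44:x→11,u→62,s→44,7→67,a→66 45:x→45,u→10,s→10,7→68,a→65 46:x→46,u→10,s→68,7→46,a→69 47:x→47,u→10,s→65,7→47,a→10 48:x→65,u→48,s→10,7→48,a→10 49:x→65,u→49,s→10,7→70,a→10 50:x→55,u→71,s→50,7→56,a→10 51:x→51,u→52,s→50,7→58,a→10 52:x→47,u→52,s→49,7→59,a→10 53:x→65,u→53,s→53,7→72,a→10 54:x→25,u→30,s→73,7→54,a→10 55:x→55,u→49,s→10,7→74,a→10 56:x→74,u→75,s→56,7→76,a→10 57:x→25,u→57,s→53,7→77,a→10 58:x→58,u→59,s→56,7→78,a→10 59:x→47,u→59,s→70,7→79,a→10 60:x→78,u→79,s→60,7→22,a→10 61:x→45,u→61,s→10,7→80,a→70 62:x→28,u→62,s→80,7→81,a→79 63:x→63,u→10,s→63,7→63,a→22 64:x→64,u→10,s→82,7→10,a→10 65:x→65,u→10,s→10,7→65,a→10 66:x→25,u→79,s→66,7→22,a→10 67:x→11,u→10,s→67,7→67,a→22 68:x→68,u→10,s→10,7→68,a→83 69:x→69,u→10,s→83,7→10,a→10 70:x→65,u→70,s→10,7→84,a→10 71:x→65,u→71,s→49,7→75,a→10 72:x→65,u→75,s→72,7→85,a→10 73:x→65,u→71,s→73,7→72,a→10 74:x→74,u→70,s→10,7→86,a→10 75:x→65,u→75,s→70,7→87,a→10 76:x→86,u→87,s→76,7→42,a→10 77:x→25,u→59,s→72,7→88,a→10 78:x→78,u→79,s→76,7→25,a→10 79:x→47,u→79,s→84,7→47,a→10 80:x→45,u→80,s→10,7→89,a→84 81:x→28,u→10,s→89,7→81,a→47 82:x→83,u→10,s→82,7→10,a→10 83:x→83,u→10,s→10,7→10,a→10 84:x→65,u→84,s→10,7→65,a→10 85:x→65,u→87,s→85,7→42,a→10 86:x→86,u→84,s→10,7→65,a→10 87:x→65,u→87,s→84,7→90,a→10 88:x→25,u→79,s→85,7→25,a→10 89:x→45,u→10,s→10,7→89,a→65 90:x→65,u→10,s→65,7→90,a→10.
'uxu': |S_i|=[96, 68, 21, 1] end={s12} ∉↓L; 3/3 del acc.
'saa': run [96, 89, 62, 1] end={s12} ∉↓L; 3/3 single-dels accept.
'ux7a7': |S_i|=[96, 68, 21, 17, 8, 1] end={s12} rej; 5/5 del acc.
's7uss': N↓-sim [96, 89, 73, 31, 13, 1] end={s12} ∉↓L; 5/5 del acc.
'saxsxs': run [96, 89, 62, 46, 26, 9, 1] end={s12} rej; 6/6 del acc.
'as777u': N↓-sim [96, 88, 72, 53, 39, 23, 1] end={s12} — reject; 6/6 single-dels accept.
6 words, ⪯-incomp.

min(Σ*\↓L) = [uxu, saa, ux7a7, s7uss, saxsxs, as777u].


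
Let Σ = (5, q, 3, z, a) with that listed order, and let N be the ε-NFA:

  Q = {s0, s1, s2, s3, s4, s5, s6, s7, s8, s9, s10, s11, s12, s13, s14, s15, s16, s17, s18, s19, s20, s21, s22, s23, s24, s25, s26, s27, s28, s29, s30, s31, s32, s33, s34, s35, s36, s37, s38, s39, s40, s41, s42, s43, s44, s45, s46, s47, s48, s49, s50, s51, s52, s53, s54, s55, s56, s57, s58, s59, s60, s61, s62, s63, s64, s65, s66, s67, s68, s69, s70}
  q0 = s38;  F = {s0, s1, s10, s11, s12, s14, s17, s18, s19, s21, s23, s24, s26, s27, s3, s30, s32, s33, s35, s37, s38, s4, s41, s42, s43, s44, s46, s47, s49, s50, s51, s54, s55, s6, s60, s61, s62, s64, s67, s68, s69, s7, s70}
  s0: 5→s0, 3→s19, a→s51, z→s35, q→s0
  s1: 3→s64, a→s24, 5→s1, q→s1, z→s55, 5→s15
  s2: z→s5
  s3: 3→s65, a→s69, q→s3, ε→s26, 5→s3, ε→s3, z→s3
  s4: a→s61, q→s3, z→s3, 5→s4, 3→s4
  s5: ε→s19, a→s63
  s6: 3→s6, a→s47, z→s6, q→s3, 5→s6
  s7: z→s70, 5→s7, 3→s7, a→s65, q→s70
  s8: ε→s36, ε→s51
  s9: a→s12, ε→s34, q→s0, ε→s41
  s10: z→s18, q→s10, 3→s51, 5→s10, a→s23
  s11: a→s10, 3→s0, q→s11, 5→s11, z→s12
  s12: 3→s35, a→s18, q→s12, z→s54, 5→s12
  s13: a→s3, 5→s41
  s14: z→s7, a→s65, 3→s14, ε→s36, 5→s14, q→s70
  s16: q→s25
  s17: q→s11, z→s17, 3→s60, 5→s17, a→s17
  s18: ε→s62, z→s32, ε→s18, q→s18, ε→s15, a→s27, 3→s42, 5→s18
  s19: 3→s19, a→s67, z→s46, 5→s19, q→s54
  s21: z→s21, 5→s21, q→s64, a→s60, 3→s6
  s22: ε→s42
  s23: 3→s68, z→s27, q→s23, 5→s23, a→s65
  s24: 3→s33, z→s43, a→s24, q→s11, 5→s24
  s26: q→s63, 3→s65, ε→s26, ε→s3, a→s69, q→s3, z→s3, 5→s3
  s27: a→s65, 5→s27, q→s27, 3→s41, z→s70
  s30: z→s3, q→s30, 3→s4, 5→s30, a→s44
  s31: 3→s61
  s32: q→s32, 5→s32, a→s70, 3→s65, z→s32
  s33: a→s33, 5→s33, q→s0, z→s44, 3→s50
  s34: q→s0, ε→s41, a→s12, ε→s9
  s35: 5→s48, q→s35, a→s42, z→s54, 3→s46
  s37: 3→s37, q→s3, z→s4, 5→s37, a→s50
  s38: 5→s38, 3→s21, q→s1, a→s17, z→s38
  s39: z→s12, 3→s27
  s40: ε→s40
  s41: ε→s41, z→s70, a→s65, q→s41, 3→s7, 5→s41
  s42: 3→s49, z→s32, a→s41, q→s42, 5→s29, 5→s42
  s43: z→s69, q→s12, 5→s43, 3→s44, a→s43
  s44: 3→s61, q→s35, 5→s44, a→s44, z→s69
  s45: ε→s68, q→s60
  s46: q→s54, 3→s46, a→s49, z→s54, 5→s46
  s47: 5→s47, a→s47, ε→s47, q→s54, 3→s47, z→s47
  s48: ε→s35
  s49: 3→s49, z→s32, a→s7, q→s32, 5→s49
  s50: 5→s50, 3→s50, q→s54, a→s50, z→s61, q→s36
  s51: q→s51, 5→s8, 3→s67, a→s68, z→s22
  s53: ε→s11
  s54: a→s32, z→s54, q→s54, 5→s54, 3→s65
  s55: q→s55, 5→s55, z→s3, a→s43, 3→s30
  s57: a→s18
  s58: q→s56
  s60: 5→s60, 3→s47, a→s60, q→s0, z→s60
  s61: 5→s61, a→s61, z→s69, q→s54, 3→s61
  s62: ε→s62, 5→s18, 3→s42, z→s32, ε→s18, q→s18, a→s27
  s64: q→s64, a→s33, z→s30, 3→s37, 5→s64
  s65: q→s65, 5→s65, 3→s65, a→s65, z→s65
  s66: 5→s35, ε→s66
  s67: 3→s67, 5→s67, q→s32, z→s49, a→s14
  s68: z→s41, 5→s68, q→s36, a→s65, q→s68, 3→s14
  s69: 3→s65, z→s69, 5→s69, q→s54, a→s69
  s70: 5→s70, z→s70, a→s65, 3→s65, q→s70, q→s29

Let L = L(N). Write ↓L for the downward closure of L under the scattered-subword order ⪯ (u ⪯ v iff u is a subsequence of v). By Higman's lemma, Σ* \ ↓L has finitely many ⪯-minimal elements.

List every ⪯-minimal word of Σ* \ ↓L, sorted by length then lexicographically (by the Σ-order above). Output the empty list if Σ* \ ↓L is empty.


|Q|=71, |F|=43, |δ|=267 (25 ε).
min D↑ (42 st, q0=0, F={22}): 0:5→0,q→1,3→2,z→0,a→3 1:5→1,q→1,3→4,z→5,a→6 2:5→2,q→4,3→7,z→2,a→8 3:5→3,q→9,3→8,z→3,a→3 4:5→4,q→4,3→10,z→11,a→12 5:5→5,q→5,3→11,z→13,a→14 6:5→6,q→9,3→12,z→14,a→6 7:5→7,q→13,3→7,z→7,a→15 8:5→8,q→16,3→15,z→8,a→8 9:5→9,q→9,3→16,z→17,a→18 10:5→10,q→13,3→10,z→19,a→20 11:5→11,q→11,3→19,z→13,a→21 12:5→12,q→16,3→20,z→21,a→12 13:5→13,q→13,3→22,z→13,a→23 14:5→14,q→17,3→21,z→23,a→14 15:5→15,q→24,3→15,z→15,a→15 16:5→16,q→16,3→25,z→26,a→27 17:5→17,q→17,3→26,z→24,a→28 18:5→18,q→18,3→27,z→28,a→29 19:5→19,q→13,3→19,z→13,a→30 20:5→20,q→24,3→20,z→30,a→20 21:5→21,q→26,3→30,z→23,a→21 22:5→22,q→22,3→22,z→22,a→22 23:5→23,q→24,3→22,z→23,a→23 24:5→24,q→24,3→22,z→24,a→31 25:5→25,q→24,3→25,z→32,a→33 26:5→26,q→26,3→32,z→24,a→34 27:5→27,q→27,3→33,z→34,a→35 28:5→28,q→28,3→34,z→31,a→36 29:5→29,q→29,3→35,z→36,a→22 30:5→30,q→24,3→30,z→23,a→30 31:5→31,q→31,3→22,z→31,a→37 32:5→32,q→24,3→32,z→24,a→38 33:5→33,q→31,3→33,z→38,a→39 34:5→34,q→34,3→38,z→31,a→40 35:5→35,q→35,3→39,z→40,a→22 36:5→36,q→36,3→40,z→37,a→22 37:5→37,q→37,3→22,z→37,a→22 38:5→38,q→31,3→38,z→31,a→41 39:5→39,q→37,3→39,z→41,a→22 40:5→40,q→40,3→41,z→37,a→22 41:5→41,q→37,3→41,z→37,a→22.
'qzz3': N↓-sim [51, 45, 28, 9, 1] end={s65} ∉↓L; 4/4 deletions ∈↓L.
'33q3': run [51, 37, 22, 10, 1] end={s65} — reject; 4/4 deletions ∈↓L.
'aqaaa': |S_i|=[51, 39, 29, 21, 10, 1] end={s65} — reject; 5/5 del acc.
3 words, ⪯-incomp.

Antichain: [qzz3, 33q3, aqaaa].


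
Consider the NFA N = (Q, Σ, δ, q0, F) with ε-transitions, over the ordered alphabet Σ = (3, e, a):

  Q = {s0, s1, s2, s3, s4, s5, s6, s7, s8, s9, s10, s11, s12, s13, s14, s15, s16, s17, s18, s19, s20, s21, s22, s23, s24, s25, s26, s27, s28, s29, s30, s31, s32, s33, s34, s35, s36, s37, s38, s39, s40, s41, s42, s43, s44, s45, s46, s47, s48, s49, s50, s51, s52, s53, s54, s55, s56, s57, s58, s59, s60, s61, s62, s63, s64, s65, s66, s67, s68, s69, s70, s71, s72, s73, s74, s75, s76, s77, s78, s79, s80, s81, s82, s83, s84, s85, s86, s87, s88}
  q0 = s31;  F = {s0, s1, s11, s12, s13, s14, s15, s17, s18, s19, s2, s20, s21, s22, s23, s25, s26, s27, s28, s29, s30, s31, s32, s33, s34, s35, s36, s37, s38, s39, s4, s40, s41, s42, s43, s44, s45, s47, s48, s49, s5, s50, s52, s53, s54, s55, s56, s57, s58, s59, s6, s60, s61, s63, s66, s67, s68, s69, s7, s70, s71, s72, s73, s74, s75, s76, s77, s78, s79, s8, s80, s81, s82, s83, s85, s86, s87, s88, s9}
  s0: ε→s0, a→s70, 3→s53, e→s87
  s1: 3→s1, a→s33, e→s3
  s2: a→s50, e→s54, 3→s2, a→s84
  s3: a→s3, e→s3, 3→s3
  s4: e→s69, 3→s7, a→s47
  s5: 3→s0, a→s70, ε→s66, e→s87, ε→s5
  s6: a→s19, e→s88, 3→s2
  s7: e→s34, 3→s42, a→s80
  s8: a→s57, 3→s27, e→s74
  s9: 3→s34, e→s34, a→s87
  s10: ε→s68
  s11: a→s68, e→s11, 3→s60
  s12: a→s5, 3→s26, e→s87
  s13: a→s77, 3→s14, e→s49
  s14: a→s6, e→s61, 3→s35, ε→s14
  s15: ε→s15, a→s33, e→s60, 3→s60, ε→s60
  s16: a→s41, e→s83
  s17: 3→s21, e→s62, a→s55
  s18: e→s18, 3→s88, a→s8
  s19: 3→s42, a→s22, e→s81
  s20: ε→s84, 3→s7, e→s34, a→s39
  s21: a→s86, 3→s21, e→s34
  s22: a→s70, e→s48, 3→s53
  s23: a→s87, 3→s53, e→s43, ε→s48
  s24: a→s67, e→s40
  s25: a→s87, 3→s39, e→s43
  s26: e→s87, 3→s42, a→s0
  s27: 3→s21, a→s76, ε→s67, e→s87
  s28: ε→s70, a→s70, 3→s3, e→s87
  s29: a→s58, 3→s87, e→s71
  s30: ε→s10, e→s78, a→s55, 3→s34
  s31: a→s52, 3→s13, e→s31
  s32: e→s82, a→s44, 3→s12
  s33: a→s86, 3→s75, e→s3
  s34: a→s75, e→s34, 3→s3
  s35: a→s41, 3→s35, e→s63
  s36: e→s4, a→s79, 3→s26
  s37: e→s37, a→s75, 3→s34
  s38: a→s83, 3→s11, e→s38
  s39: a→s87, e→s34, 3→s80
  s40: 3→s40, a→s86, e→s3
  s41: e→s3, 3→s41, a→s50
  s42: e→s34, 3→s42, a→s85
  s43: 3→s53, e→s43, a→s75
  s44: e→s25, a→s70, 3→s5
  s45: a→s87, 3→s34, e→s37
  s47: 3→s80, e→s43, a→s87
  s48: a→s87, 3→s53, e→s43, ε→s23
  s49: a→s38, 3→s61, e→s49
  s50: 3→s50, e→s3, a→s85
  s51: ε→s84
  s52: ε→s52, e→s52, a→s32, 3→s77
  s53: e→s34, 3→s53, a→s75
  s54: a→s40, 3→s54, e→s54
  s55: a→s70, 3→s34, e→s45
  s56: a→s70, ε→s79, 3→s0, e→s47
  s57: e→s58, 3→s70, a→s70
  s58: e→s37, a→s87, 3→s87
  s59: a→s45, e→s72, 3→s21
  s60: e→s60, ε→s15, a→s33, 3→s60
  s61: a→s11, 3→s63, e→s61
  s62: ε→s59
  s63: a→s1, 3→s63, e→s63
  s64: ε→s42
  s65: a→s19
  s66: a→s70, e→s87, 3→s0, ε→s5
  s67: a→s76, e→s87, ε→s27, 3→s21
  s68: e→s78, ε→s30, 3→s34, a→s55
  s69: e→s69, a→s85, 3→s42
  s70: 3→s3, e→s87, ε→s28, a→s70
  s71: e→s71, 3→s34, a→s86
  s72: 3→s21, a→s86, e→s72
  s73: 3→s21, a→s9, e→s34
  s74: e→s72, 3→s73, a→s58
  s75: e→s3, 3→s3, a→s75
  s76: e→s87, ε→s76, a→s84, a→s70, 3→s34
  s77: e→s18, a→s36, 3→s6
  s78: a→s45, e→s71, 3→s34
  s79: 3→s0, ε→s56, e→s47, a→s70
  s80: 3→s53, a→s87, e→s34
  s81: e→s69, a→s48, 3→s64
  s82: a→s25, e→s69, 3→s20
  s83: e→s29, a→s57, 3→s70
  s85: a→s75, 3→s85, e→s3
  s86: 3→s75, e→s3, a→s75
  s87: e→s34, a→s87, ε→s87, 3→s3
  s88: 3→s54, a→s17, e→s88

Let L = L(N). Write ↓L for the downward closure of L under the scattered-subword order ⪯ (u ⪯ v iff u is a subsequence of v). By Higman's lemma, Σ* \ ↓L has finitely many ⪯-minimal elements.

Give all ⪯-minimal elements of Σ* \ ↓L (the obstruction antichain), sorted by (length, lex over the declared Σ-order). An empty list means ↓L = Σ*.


|Q|=89, |F|=79, |δ|=273 (26 ε).
min D↑ (73 st, q0=0, F={34}): 0:3→1,e→0,a→2 1:3→3,e→4,a→5 2:3→5,e→2,a→6 3:3→7,e→8,a→9 4:3→8,e→4,a→10 5:3→9,e→11,a→12 6:3→13,e→14,a→15 7:3→7,e→16,a→17 8:3→16,e→8,a→18 9:3→19,e→20,a→21 10:3→18,e→10,a→22 11:3→20,e→11,a→23 12:3→24,e→25,a→26 13:3→24,e→27,a→28 14:3→29,e→30,a→31 15:3→28,e→31,a→32 16:3→16,e→16,a→33 17:3→17,e→34,a→35 18:3→36,e→18,a→37 19:3→19,e→38,a→35 20:3→38,e→20,a→39 21:3→40,e→41,a→42 22:3→32,e→43,a→44 23:3→45,e→46,a→44 24:3→40,e→27,a→47 25:3→48,e→30,a→49 26:3→47,e→49,a→32 27:3→34,e→50,a→27 28:3→47,e→27,a→32 29:3→48,e→50,a→51 30:3→40,e→30,a→52 31:3→51,e→53,a→27 32:3→34,e→27,a→32 33:3→33,e→34,a→54 34:3→34,e→34,a→34 35:3→35,e→34,a→52 36:3→36,e→36,a→54 37:3→50,e→55,a→56 38:3→38,e→38,a→57 39:3→58,e→59,a→56 40:3→40,e→50,a→52 41:3→40,e→30,a→60 42:3→61,e→60,a→32 43:3→27,e→62,a→63 44:3→32,e→63,a→32 45:3→58,e→27,a→64 46:3→65,e→66,a→63 47:3→61,e→27,a→32 48:3→40,e→50,a→67 49:3→67,e→53,a→27 50:3→34,e→50,a→68 51:3→67,e→50,a→27 52:3→52,e→34,a→68 53:3→61,e→53,a→68 54:3→68,e→34,a→69 55:3→50,e→62,a→70 56:3→50,e→70,a→32 57:3→57,e→34,a→69 58:3→58,e→50,a→69 59:3→58,e→66,a→70 60:3→61,e→53,a→27 61:3→61,e→50,a→68 62:3→50,e→62,a→69 63:3→27,e→71,a→27 64:3→50,e→27,a→32 65:3→58,e→50,a→72 66:3→58,e→66,a→69 67:3→61,e→50,a→27 68:3→34,e→34,a→68 69:3→68,e→34,a→68 70:3→50,e→71,a→27 71:3→50,e→71,a→68 72:3→50,e→50,a→27 (ε-aug+det+¬).
'333ae': |S_i|=[84, 78, 57, 21, 10, 1] end={s3} ∉↓L; 5/5 del acc.
'aa3e3': N↓-sim [84, 77, 64, 29, 4, 1] end={s3} — reject; 5/5 del acc.
'aaaa3': run [84, 77, 64, 31, 7, 1] end={s3} ∉↓L; 5/5 deletions ∈↓L.
'3eaa33': run [84, 78, 58, 46, 23, 6, 1] end={s3} rej; 6/6 deletions ∈↓L.
'aaeeae': N↓-sim [84, 77, 64, 36, 13, 4, 1] end={s3} rej; 6/6 deletions ∈↓L.
5 words, ⪯-incomp.

A = [333ae, aa3e3, aaaa3, 3eaa33, aaeeae].


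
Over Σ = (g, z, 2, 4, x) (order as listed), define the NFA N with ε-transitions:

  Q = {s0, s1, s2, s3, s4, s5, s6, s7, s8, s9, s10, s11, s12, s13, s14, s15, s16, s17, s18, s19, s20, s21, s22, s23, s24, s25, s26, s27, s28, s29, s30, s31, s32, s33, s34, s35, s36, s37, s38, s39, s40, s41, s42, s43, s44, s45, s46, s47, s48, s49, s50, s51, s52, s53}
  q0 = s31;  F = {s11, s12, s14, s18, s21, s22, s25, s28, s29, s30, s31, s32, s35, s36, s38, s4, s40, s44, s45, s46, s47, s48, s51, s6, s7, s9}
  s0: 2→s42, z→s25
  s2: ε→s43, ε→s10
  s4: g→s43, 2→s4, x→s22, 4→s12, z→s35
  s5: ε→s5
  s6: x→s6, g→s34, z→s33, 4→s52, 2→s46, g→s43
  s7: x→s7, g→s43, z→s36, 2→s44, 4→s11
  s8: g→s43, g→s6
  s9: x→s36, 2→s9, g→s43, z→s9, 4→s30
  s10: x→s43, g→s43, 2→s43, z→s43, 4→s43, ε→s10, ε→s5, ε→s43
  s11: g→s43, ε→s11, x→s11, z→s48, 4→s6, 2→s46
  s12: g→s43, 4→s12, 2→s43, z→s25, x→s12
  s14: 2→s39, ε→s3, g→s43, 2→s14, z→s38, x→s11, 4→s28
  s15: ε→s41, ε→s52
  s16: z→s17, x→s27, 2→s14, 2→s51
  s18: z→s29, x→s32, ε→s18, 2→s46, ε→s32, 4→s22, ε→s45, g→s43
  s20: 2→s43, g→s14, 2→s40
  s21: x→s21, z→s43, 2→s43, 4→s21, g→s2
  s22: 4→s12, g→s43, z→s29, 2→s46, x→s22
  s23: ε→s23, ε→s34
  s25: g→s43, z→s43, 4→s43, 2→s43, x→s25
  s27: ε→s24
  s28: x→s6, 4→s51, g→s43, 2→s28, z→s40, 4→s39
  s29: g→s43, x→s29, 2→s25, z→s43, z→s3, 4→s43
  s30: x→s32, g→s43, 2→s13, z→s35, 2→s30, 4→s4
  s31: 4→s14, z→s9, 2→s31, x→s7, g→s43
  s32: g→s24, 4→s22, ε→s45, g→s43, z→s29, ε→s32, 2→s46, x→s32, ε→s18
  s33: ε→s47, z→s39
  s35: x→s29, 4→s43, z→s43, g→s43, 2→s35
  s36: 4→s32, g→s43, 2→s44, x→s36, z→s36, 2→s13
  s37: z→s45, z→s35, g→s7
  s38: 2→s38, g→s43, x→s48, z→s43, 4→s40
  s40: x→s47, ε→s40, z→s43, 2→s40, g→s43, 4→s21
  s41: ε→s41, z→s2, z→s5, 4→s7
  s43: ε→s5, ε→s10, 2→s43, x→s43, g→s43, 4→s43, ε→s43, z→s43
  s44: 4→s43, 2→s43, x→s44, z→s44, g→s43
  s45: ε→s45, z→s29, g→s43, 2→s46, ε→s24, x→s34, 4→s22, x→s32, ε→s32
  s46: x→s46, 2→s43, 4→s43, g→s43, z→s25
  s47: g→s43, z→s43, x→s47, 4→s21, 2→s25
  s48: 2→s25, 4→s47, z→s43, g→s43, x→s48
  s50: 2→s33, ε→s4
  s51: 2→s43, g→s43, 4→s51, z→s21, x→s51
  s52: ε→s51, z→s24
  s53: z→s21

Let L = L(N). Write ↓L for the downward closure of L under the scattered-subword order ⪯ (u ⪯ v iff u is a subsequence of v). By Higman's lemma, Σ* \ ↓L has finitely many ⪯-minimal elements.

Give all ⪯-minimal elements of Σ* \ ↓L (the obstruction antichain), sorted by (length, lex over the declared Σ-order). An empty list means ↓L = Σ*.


|Q|=54, |F|=26, |δ|=199 (30 ε).
min D↑ (25 st, q0=0, F={1}): 0:g→1,z→2,2→0,4→3,x→4 1:g→1,z→1,2→1,4→1,x→1 2:g→1,z→2,2→2,4→5,x→6 3:g→1,z→7,2→3,4→8,x→9 4:g→1,z→6,2→10,4→9,x→4 5:g→1,z→11,2→5,4→12,x→13 6:g→1,z→6,2→10,4→13,x→6 7:g→1,z→1,2→7,4→14,x→15 8:g→1,z→14,2→8,4→16,x→17 9:g→1,z→15,2→18,4→17,x→9 10:g→1,z→10,2→1,4→1,x→10 11:g→1,z→1,2→11,4→1,x→19 12:g→1,z→11,2→12,4→20,x→21 13:g→1,z→19,2→18,4→21,x→13 14:g→1,z→1,2→14,4→22,x→23 15:g→1,z→1,2→24,4→23,x→15 16:g→1,z→22,2→1,4→16,x→16 17:g→1,z→23,2→18,4→16,x→17 18:g→1,z→24,2→1,4→1,x→18 19:g→1,z→1,2→24,4→1,x→19 20:g→1,z→24,2→1,4→20,x→20 21:g→1,z→19,2→18,4→20,x→21 22:g→1,z→1,2→1,4→22,x→22 23:g→1,z→1,2→24,4→22,x→23 24:g→1,z→1,2→1,4→1,x→24.
'g': run [37, 6] end={s10,s2,s24,s34,s43,s5} — reject; 1/1 del acc.
'4zz': run [37, 32, 16, 5] end={s10,s3,s39,s43,s5} rej; 3/3 single-dels accept.
'x22': |S_i|=[37, 28, 7, 3] end={s10,s43,s5} rej; 3/3 deletions ∈↓L.
'x24': run [37, 28, 7, 3] end={s10,s43,s5} — reject; 3/3 del acc.
'z4z4': |S_i|=[37, 29, 22, 7, 3] end={s10,s43,s5} — reject; 4/4 del acc.
'4442': N↓-sim [37, 32, 23, 11, 3] end={s10,s43,s5} rej; 4/4 deletions ∈↓L.
6 minimals (antichain).

Antichain: [g, 4zz, x22, x24, z4z4, 4442].


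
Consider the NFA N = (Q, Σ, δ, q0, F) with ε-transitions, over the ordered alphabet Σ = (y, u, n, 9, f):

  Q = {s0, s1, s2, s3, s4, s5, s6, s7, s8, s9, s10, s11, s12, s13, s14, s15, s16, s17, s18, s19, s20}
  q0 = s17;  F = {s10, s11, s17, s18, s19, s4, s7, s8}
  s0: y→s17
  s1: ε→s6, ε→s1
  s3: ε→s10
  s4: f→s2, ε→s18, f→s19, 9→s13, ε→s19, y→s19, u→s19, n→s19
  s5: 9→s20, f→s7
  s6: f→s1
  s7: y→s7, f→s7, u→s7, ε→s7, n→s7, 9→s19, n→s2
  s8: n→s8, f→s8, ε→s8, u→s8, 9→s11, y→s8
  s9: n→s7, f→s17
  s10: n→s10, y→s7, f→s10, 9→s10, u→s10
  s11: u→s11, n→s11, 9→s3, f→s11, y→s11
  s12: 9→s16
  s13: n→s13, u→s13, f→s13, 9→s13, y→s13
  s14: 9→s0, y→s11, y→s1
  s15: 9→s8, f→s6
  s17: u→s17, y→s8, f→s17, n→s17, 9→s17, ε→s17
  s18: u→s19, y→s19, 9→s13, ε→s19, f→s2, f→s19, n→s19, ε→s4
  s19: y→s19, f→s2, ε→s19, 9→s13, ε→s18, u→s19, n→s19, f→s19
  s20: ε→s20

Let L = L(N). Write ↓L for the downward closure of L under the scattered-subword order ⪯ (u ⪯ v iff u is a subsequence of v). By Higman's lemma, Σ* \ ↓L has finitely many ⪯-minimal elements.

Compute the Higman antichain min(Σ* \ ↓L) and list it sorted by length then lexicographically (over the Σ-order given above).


|Q|=21, |F|=8, |δ|=74 (13 ε).
min D↑ (7 st, q0=0, F={6}): 0:y→1,u→0,n→0,9→0,f→0 1:y→1,u→1,n→1,9→2,f→1 2:y→2,u→2,n→2,9→3,f→2 3:y→4,u→3,n→3,9→3,f→3 4:y→4,u→4,n→4,9→5,f→4 5:y→5,u→5,n→5,9→6,f→5 6:y→6,u→6,n→6,9→6,f→6 (ε-aug+det+¬).
'y99y99': |S_i|=[11, 10, 9, 8, 6, 5, 1] end={s13} ∉↓L; 6/6 single-dels accept.
1 minimals (antichain).

min(Σ*\↓L) = [y99y99].


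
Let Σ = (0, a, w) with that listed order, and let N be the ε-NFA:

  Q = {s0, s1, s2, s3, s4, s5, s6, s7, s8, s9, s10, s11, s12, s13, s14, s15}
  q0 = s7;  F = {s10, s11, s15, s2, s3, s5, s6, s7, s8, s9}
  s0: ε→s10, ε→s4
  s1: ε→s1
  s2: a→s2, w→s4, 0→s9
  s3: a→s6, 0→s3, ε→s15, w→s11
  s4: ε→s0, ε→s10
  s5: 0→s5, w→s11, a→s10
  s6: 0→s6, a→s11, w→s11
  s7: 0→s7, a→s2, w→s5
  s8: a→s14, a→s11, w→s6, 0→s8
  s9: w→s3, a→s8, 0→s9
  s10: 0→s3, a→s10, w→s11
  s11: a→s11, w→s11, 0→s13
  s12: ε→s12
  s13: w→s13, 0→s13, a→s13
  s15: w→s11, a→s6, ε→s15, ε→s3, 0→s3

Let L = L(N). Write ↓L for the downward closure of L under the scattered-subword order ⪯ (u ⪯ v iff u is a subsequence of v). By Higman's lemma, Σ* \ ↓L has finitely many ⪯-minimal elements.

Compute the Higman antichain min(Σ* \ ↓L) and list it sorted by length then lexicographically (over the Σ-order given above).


min(Σ*\↓L) = [ww0, a0aa0].

|Q|=16, |F|=10, |δ|=43 (9 ε).
min D↑ (10 st, q0=0, F={8}): 0:0→0,a→1,w→2 1:0→3,a→1,w→4 2:0→2,a→4,w→5 3:0→3,a→6,w→7 4:0→7,a→4,w→5 5:0→8,a→5,w→5 6:0→6,a→5,w→9 7:0→7,a→9,w→5 8:0→8,a→8,w→8 9:0→9,a→5,w→5 (ε-aug+det+¬).
'ww0': N↓-sim [14, 9, 2, 1] end={s13} rej; 3/3 del acc.
'a0aa0': N↓-sim [14, 12, 8, 5, 3, 1] end={s13} ∉↓L; 5/5 deletions ∈↓L.
2 obstructions.
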